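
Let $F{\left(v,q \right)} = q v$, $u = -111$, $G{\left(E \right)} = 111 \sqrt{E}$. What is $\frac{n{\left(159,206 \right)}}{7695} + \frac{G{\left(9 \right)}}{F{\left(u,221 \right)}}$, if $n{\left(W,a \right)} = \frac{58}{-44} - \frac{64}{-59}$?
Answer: $- \frac{10010431}{735790770} \approx -0.013605$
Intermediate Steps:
$n{\left(W,a \right)} = - \frac{303}{1298}$ ($n{\left(W,a \right)} = 58 \left(- \frac{1}{44}\right) - - \frac{64}{59} = - \frac{29}{22} + \frac{64}{59} = - \frac{303}{1298}$)
$\frac{n{\left(159,206 \right)}}{7695} + \frac{G{\left(9 \right)}}{F{\left(u,221 \right)}} = - \frac{303}{1298 \cdot 7695} + \frac{111 \sqrt{9}}{221 \left(-111\right)} = \left(- \frac{303}{1298}\right) \frac{1}{7695} + \frac{111 \cdot 3}{-24531} = - \frac{101}{3329370} + 333 \left(- \frac{1}{24531}\right) = - \frac{101}{3329370} - \frac{3}{221} = - \frac{10010431}{735790770}$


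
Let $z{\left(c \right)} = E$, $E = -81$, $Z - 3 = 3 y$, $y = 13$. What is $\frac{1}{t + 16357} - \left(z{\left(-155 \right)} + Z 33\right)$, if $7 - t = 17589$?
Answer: $- \frac{1598626}{1225} \approx -1305.0$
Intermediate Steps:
$t = -17582$ ($t = 7 - 17589 = -17582$)
$Z = 42$ ($Z = 3 + 3 \cdot 13 = 3 + 39 = 42$)
$z{\left(c \right)} = -81$
$\frac{1}{t + 16357} - \left(z{\left(-155 \right)} + Z 33\right) = \frac{1}{-17582 + 16357} - \left(-81 + 42 \cdot 33\right) = \frac{1}{-1225} - \left(-81 + 1386\right) = - \frac{1}{1225} - 1305 = - \frac{1598626}{1225}$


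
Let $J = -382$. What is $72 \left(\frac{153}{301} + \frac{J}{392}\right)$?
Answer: $- \frac{70722}{2107} \approx -33.565$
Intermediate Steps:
$72 \left(\frac{153}{301} + \frac{J}{392}\right) = 72 \left(\frac{153}{301} - \frac{382}{392}\right) = 72 \left(153 \cdot \frac{1}{301} - \frac{191}{196}\right) = 72 \left(\frac{153}{301} - \frac{191}{196}\right) = 72 \left(- \frac{3929}{8428}\right) = - \frac{70722}{2107}$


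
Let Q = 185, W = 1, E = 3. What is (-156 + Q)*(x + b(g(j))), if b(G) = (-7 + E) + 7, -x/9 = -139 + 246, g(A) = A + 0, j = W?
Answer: -27840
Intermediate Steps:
j = 1
g(A) = A
x = -963 (x = -9*(-139 + 246) = -9*107 = -963)
b(G) = 3 (b(G) = (-7 + 3) + 7 = -4 + 7 = 3)
(-156 + Q)*(x + b(g(j))) = (-156 + 185)*(-963 + 3) = 29*(-960) = -27840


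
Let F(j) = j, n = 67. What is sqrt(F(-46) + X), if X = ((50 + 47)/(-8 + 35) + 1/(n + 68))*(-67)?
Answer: 2*I*sqrt(1795)/5 ≈ 16.947*I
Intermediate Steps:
X = -1206/5 (X = ((50 + 47)/(-8 + 35) + 1/(67 + 68))*(-67) = (97/27 + 1/135)*(-67) = (18/5)*(-67) = -1206/5 ≈ -241.20)
sqrt(F(-46) + X) = sqrt(-46 - 1206/5) = sqrt(-1436/5) = 2*I*sqrt(1795)/5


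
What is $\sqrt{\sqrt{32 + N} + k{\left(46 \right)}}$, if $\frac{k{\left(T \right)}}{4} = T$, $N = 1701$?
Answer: $\sqrt{184 + \sqrt{1733}} \approx 15.021$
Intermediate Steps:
$k{\left(T \right)} = 4 T$
$\sqrt{\sqrt{32 + N} + k{\left(46 \right)}} = \sqrt{\sqrt{32 + 1701} + 4 \cdot 46} = \sqrt{\sqrt{1733} + 184} = \sqrt{184 + \sqrt{1733}}$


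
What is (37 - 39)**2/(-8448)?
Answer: -1/2112 ≈ -0.00047348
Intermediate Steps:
(37 - 39)**2/(-8448) = (-2)**2*(-1/8448) = 4*(-1/8448) = -1/2112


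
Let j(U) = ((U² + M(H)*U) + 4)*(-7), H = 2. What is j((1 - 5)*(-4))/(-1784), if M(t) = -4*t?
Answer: 231/446 ≈ 0.51794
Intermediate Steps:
j(U) = -28 - 7*U² + 56*U (j(U) = ((U² + (-4*2)*U) + 4)*(-7) = ((U² - 8*U) + 4)*(-7) = (4 + U² - 8*U)*(-7) = -28 - 7*U² + 56*U)
j((1 - 5)*(-4))/(-1784) = (-28 - 7*16*(1 - 5)² + 56*((1 - 5)*(-4)))/(-1784) = (-28 - 7*(-4*(-4))² + 56*(-4*(-4)))*(-1/1784) = (-28 - 7*16² + 56*16)*(-1/1784) = (-28 - 7*256 + 896)*(-1/1784) = (-28 - 1792 + 896)*(-1/1784) = -924*(-1/1784) = 231/446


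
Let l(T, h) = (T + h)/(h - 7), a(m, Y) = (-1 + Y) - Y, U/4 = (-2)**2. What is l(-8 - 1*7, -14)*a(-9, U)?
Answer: -29/21 ≈ -1.3810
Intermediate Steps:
U = 16 (U = 4*(-2)**2 = 4*4 = 16)
a(m, Y) = -1
l(T, h) = (T + h)/(-7 + h)
l(-8 - 1*7, -14)*a(-9, U) = (((-8 - 1*7) - 14)/(-7 - 14))*(-1) = (((-8 - 7) - 14)/(-21))*(-1) = -(-15 - 14)/21*(-1) = -1/21*(-29)*(-1) = (29/21)*(-1) = -29/21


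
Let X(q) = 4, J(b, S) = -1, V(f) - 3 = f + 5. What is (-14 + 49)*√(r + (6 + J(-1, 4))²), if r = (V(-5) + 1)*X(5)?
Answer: 35*√41 ≈ 224.11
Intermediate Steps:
V(f) = 8 + f (V(f) = 3 + (f + 5) = 3 + (5 + f) = 8 + f)
r = 16 (r = ((8 - 5) + 1)*4 = (3 + 1)*4 = 4*4 = 16)
(-14 + 49)*√(r + (6 + J(-1, 4))²) = (-14 + 49)*√(16 + (6 - 1)²) = 35*√(16 + 5²) = 35*√(16 + 25) = 35*√41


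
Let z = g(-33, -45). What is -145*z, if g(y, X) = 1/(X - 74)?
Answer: 145/119 ≈ 1.2185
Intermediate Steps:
g(y, X) = 1/(-74 + X)
z = -1/119 (z = 1/(-74 - 45) = 1/(-119) = -1/119 ≈ -0.0084034)
-145*z = -145*(-1/119) = 145/119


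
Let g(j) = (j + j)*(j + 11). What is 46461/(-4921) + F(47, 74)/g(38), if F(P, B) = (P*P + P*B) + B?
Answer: -22199/2812 ≈ -7.8944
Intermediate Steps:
g(j) = 2*j*(11 + j) (g(j) = (2*j)*(11 + j) = 2*j*(11 + j))
F(P, B) = B + P² + B*P (F(P, B) = (P² + B*P) + B = B + P² + B*P)
46461/(-4921) + F(47, 74)/g(38) = 46461/(-4921) + (74 + 47² + 74*47)/((2*38*(11 + 38))) = 46461*(-1/4921) + (74 + 2209 + 3478)/((2*38*49)) = -46461/4921 + 5761/3724 = -46461/4921 + 5761*(1/3724) = -46461/4921 + 823/532 = -22199/2812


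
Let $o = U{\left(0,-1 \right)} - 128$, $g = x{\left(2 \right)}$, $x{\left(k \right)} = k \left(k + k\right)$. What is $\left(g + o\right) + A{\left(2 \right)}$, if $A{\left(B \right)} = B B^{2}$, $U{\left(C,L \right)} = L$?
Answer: $-113$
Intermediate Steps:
$A{\left(B \right)} = B^{3}$
$x{\left(k \right)} = 2 k^{2}$ ($x{\left(k \right)} = k 2 k = 2 k^{2}$)
$g = 8$ ($g = 2 \cdot 2^{2} = 2 \cdot 4 = 8$)
$o = -129$ ($o = -1 - 128 = -129$)
$\left(g + o\right) + A{\left(2 \right)} = \left(8 - 129\right) + 2^{3} = -121 + 8 = -113$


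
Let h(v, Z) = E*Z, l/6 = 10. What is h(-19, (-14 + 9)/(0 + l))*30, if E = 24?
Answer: -60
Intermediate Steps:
l = 60 (l = 6*10 = 60)
h(v, Z) = 24*Z
h(-19, (-14 + 9)/(0 + l))*30 = (24*((-14 + 9)/(0 + 60)))*30 = (24*(-5/60))*30 = (24*(-5*1/60))*30 = (24*(-1/12))*30 = -2*30 = -60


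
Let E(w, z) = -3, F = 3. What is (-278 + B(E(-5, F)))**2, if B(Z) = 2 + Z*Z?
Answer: 71289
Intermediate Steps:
B(Z) = 2 + Z**2
(-278 + B(E(-5, F)))**2 = (-278 + (2 + (-3)**2))**2 = (-278 + (2 + 9))**2 = (-278 + 11)**2 = (-267)**2 = 71289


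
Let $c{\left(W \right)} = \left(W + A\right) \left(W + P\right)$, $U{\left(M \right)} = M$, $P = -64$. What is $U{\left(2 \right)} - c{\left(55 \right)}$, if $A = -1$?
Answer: $488$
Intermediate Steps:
$c{\left(W \right)} = \left(-1 + W\right) \left(-64 + W\right)$ ($c{\left(W \right)} = \left(W - 1\right) \left(W - 64\right) = \left(-1 + W\right) \left(-64 + W\right)$)
$U{\left(2 \right)} - c{\left(55 \right)} = 2 - \left(64 + 55^{2} - 3575\right) = 2 - \left(64 + 3025 - 3575\right) = 2 - -486 = 2 + 486 = 488$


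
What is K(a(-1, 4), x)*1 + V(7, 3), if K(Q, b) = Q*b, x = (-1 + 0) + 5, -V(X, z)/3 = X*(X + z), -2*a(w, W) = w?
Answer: -208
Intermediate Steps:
a(w, W) = -w/2
V(X, z) = -3*X*(X + z)
x = 4 (x = -1 + 5 = 4)
K(a(-1, 4), x)*1 + V(7, 3) = (-½*(-1)*4)*1 - 3*7*(7 + 3) = ((½)*4)*1 - 3*7*10 = 2*1 - 210 = 2 - 210 = -208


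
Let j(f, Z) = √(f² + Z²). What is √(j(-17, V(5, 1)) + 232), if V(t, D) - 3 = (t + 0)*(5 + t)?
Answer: √(232 + √3098) ≈ 16.961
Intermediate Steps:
V(t, D) = 3 + t*(5 + t) (V(t, D) = 3 + (t + 0)*(5 + t) = 3 + t*(5 + t))
j(f, Z) = √(Z² + f²)
√(j(-17, V(5, 1)) + 232) = √(√((3 + 5² + 5*5)² + (-17)²) + 232) = √(√((3 + 25 + 25)² + 289) + 232) = √(√(53² + 289) + 232) = √(√(2809 + 289) + 232) = √(√3098 + 232) = √(232 + √3098)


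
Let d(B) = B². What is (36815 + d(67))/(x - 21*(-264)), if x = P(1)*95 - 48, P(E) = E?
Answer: 41304/5591 ≈ 7.3876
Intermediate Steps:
x = 47 (x = 1*95 - 48 = 95 - 48 = 47)
(36815 + d(67))/(x - 21*(-264)) = (36815 + 67²)/(47 - 21*(-264)) = (36815 + 4489)/(47 + 5544) = 41304/5591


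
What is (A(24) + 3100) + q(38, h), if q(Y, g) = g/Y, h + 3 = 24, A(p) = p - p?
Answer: 117821/38 ≈ 3100.6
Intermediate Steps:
A(p) = 0
h = 21 (h = -3 + 24 = 21)
(A(24) + 3100) + q(38, h) = (0 + 3100) + 21/38 = 3100 + 21*(1/38) = 3100 + 21/38 = 117821/38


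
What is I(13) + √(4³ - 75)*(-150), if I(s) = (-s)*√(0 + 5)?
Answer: -13*√5 - 150*I*√11 ≈ -29.069 - 497.49*I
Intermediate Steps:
I(s) = -s*√5 (I(s) = (-s)*√5 = -s*√5)
I(13) + √(4³ - 75)*(-150) = -1*13*√5 + √(4³ - 75)*(-150) = -13*√5 + √(64 - 75)*(-150) = -13*√5 + √(-11)*(-150) = -13*√5 + (I*√11)*(-150) = -13*√5 - 150*I*√11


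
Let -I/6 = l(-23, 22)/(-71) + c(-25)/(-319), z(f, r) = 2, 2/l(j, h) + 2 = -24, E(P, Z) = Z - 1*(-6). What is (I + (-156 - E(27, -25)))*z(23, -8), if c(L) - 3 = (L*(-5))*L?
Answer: -115258838/294437 ≈ -391.46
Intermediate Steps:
E(P, Z) = 6 + Z (E(P, Z) = Z + 6 = 6 + Z)
c(L) = 3 - 5*L² (c(L) = 3 + (L*(-5))*L = 3 + (-5*L)*L = 3 - 5*L²)
l(j, h) = -1/13 (l(j, h) = 2/(-2 - 24) = 2/(-26) = 2*(-1/26) = -1/13)
I = -17291550/294437 (I = -6*(-1/13/(-71) + (3 - 5*(-25)²)/(-319)) = -6*(-1/13*(-1/71) + (3 - 5*625)*(-1/319)) = -6*(1/923 + (3 - 3125)*(-1/319)) = -6*(1/923 - 3122*(-1/319)) = -6*(1/923 + 3122/319) = -6*2881925/294437 = -17291550/294437 ≈ -58.727)
(I + (-156 - E(27, -25)))*z(23, -8) = (-17291550/294437 + (-156 - (6 - 25)))*2 = (-17291550/294437 + (-156 - 1*(-19)))*2 = (-17291550/294437 + (-156 + 19))*2 = (-17291550/294437 - 137)*2 = -57629419/294437*2 = -115258838/294437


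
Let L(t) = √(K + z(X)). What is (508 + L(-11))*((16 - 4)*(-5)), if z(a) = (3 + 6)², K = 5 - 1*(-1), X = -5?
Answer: -30480 - 60*√87 ≈ -31040.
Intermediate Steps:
K = 6 (K = 5 + 1 = 6)
z(a) = 81 (z(a) = 9² = 81)
L(t) = √87 (L(t) = √(6 + 81) = √87)
(508 + L(-11))*((16 - 4)*(-5)) = (508 + √87)*((16 - 4)*(-5)) = (508 + √87)*(12*(-5)) = (508 + √87)*(-60) = -30480 - 60*√87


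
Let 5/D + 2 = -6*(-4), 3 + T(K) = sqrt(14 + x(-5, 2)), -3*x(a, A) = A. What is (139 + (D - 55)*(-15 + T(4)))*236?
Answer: 2920264/11 - 284380*sqrt(30)/33 ≈ 2.1828e+5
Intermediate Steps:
x(a, A) = -A/3
T(K) = -3 + 2*sqrt(30)/3 (T(K) = -3 + sqrt(14 - 1/3*2) = -3 + sqrt(14 - 2/3) = -3 + sqrt(40/3) = -3 + 2*sqrt(30)/3)
D = 5/22 (D = 5/(-2 - 6*(-4)) = 5/(-2 + 24) = 5/22 ≈ 0.22727)
(139 + (D - 55)*(-15 + T(4)))*236 = (139 + (5/22 - 55)*(-15 + (-3 + 2*sqrt(30)/3)))*236 = (139 - 1205*(-18 + 2*sqrt(30)/3)/22)*236 = (139 + (10845/11 - 1205*sqrt(30)/33))*236 = (12374/11 - 1205*sqrt(30)/33)*236 = 2920264/11 - 284380*sqrt(30)/33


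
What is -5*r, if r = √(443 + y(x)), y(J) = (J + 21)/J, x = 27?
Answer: -5*√4003/3 ≈ -105.45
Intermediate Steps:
y(J) = (21 + J)/J
r = √4003/3 (r = √(443 + (21 + 27)/27) = √(443 + (1/27)*48) = √(443 + 16/9) = √(4003/9) = √4003/3 ≈ 21.090)
-5*r = -5*√4003/3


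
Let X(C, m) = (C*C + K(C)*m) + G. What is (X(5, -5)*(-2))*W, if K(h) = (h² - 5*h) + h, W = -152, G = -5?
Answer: -1520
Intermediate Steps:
K(h) = h² - 4*h
X(C, m) = -5 + C² + C*m*(-4 + C) (X(C, m) = (C*C + (C*(-4 + C))*m) - 5 = (C² + C*m*(-4 + C)) - 5 = -5 + C² + C*m*(-4 + C))
(X(5, -5)*(-2))*W = ((-5 + 5² + 5*(-5)*(-4 + 5))*(-2))*(-152) = ((-5 + 25 + 5*(-5)*1)*(-2))*(-152) = ((-5 + 25 - 25)*(-2))*(-152) = -5*(-2)*(-152) = 10*(-152) = -1520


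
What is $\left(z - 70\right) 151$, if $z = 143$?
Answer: $11023$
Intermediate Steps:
$\left(z - 70\right) 151 = \left(143 - 70\right) 151 = 73 \cdot 151 = 11023$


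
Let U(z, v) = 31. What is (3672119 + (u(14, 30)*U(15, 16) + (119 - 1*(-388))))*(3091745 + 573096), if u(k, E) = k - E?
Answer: 13457772581330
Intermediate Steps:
(3672119 + (u(14, 30)*U(15, 16) + (119 - 1*(-388))))*(3091745 + 573096) = (3672119 + ((14 - 1*30)*31 + (119 - 1*(-388))))*(3091745 + 573096) = (3672119 + ((14 - 30)*31 + (119 + 388)))*3664841 = (3672119 + (-16*31 + 507))*3664841 = (3672119 + (-496 + 507))*3664841 = (3672119 + 11)*3664841 = 3672130*3664841 = 13457772581330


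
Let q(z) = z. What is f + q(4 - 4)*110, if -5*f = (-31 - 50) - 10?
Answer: 91/5 ≈ 18.200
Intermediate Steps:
f = 91/5 (f = -((-31 - 50) - 10)/5 = -(-81 - 10)/5 = -1/5*(-91) = 91/5 ≈ 18.200)
f + q(4 - 4)*110 = 91/5 + (4 - 4)*110 = 91/5 + 0*110 = 91/5 + 0 = 91/5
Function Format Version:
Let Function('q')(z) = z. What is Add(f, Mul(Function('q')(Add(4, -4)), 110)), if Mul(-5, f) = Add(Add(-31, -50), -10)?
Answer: Rational(91, 5) ≈ 18.200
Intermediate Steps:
f = Rational(91, 5) (f = Mul(Rational(-1, 5), Add(Add(-31, -50), -10)) = Mul(Rational(-1, 5), Add(-81, -10)) = Mul(Rational(-1, 5), -91) = Rational(91, 5) ≈ 18.200)
Add(f, Mul(Function('q')(Add(4, -4)), 110)) = Add(Rational(91, 5), Mul(Add(4, -4), 110)) = Add(Rational(91, 5), Mul(0, 110)) = Add(Rational(91, 5), 0) = Rational(91, 5)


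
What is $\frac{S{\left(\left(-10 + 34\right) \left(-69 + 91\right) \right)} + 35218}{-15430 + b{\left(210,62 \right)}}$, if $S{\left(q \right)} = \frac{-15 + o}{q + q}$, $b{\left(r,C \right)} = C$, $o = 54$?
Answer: $- \frac{12396749}{5409536} \approx -2.2916$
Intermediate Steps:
$S{\left(q \right)} = \frac{39}{2 q}$ ($S{\left(q \right)} = \frac{-15 + 54}{q + q} = \frac{39}{2 q}$)
$\frac{S{\left(\left(-10 + 34\right) \left(-69 + 91\right) \right)} + 35218}{-15430 + b{\left(210,62 \right)}} = \frac{\frac{39}{2 \left(-10 + 34\right) \left(-69 + 91\right)} + 35218}{-15430 + 62} = \frac{\frac{39}{2 \cdot 24 \cdot 22} + 35218}{-15368} = \left(\frac{39}{2 \cdot 528} + 35218\right) \left(- \frac{1}{15368}\right) = \left(\frac{39}{2} \cdot \frac{1}{528} + 35218\right) \left(- \frac{1}{15368}\right) = \left(\frac{13}{352} + 35218\right) \left(- \frac{1}{15368}\right) = \frac{12396749}{352} \left(- \frac{1}{15368}\right) = - \frac{12396749}{5409536}$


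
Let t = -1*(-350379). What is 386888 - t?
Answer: 36509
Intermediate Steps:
t = 350379
386888 - t = 386888 - 1*350379 = 386888 - 350379 = 36509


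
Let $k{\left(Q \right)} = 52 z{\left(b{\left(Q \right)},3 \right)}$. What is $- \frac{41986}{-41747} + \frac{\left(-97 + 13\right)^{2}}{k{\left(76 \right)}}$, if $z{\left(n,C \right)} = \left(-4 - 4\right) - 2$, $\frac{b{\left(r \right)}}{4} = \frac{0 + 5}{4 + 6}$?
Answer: $- \frac{34091764}{2713555} \approx -12.564$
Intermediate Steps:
$b{\left(r \right)} = 2$ ($b{\left(r \right)} = 4 \frac{0 + 5}{4 + 6} = 4 \cdot \frac{5}{10} = 4 \cdot 5 \cdot \frac{1}{10} = 4 \cdot \frac{1}{2} = 2$)
$z{\left(n,C \right)} = -10$ ($z{\left(n,C \right)} = -8 - 2 = -10$)
$k{\left(Q \right)} = -520$ ($k{\left(Q \right)} = 52 \left(-10\right) = -520$)
$- \frac{41986}{-41747} + \frac{\left(-97 + 13\right)^{2}}{k{\left(76 \right)}} = - \frac{41986}{-41747} + \frac{\left(-97 + 13\right)^{2}}{-520} = \left(-41986\right) \left(- \frac{1}{41747}\right) + \left(-84\right)^{2} \left(- \frac{1}{520}\right) = \frac{41986}{41747} + 7056 \left(- \frac{1}{520}\right) = \frac{41986}{41747} - \frac{882}{65} = - \frac{34091764}{2713555}$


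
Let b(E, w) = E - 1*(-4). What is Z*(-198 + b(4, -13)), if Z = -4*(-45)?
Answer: -34200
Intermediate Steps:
b(E, w) = 4 + E (b(E, w) = E + 4 = 4 + E)
Z = 180
Z*(-198 + b(4, -13)) = 180*(-198 + (4 + 4)) = 180*(-198 + 8) = 180*(-190) = -34200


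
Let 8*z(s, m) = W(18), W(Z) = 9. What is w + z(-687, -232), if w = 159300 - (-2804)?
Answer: 1296841/8 ≈ 1.6211e+5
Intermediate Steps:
z(s, m) = 9/8 (z(s, m) = (1/8)*9 = 9/8)
w = 162104 (w = 159300 - 1*(-2804) = 159300 + 2804 = 162104)
w + z(-687, -232) = 162104 + 9/8 = 1296841/8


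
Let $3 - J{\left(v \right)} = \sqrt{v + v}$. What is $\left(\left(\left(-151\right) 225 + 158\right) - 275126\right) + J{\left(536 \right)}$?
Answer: $-308940 - 4 \sqrt{67} \approx -3.0897 \cdot 10^{5}$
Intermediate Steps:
$J{\left(v \right)} = 3 - \sqrt{2} \sqrt{v}$ ($J{\left(v \right)} = 3 - \sqrt{v + v} = 3 - \sqrt{2 v} = 3 - \sqrt{2} \sqrt{v}$)
$\left(\left(\left(-151\right) 225 + 158\right) - 275126\right) + J{\left(536 \right)} = \left(\left(\left(-151\right) 225 + 158\right) - 275126\right) + \left(3 - \sqrt{2} \sqrt{536}\right) = \left(\left(-33975 + 158\right) - 275126\right) + \left(3 - \sqrt{2} \cdot 2 \sqrt{134}\right) = \left(-33817 - 275126\right) + \left(3 - 4 \sqrt{67}\right) = -308943 + \left(3 - 4 \sqrt{67}\right) = -308940 - 4 \sqrt{67}$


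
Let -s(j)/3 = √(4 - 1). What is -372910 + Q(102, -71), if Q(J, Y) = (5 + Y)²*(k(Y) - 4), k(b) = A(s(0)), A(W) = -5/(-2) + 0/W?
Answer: -379444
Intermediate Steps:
s(j) = -3*√3 (s(j) = -3*√(4 - 1) = -3*√3)
A(W) = 5/2 (A(W) = -5*(-½) + 0 = 5/2 + 0 = 5/2)
k(b) = 5/2
Q(J, Y) = -3*(5 + Y)²/2 (Q(J, Y) = (5 + Y)²*(5/2 - 4) = (5 + Y)²*(-3/2) = -3*(5 + Y)²/2)
-372910 + Q(102, -71) = -372910 - 3*(5 - 71)²/2 = -372910 - 3/2*(-66)² = -372910 - 3/2*4356 = -372910 - 6534 = -379444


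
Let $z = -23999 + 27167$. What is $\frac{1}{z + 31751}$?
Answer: $\frac{1}{34919} \approx 2.8638 \cdot 10^{-5}$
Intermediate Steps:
$z = 3168$
$\frac{1}{z + 31751} = \frac{1}{3168 + 31751} = \frac{1}{34919}$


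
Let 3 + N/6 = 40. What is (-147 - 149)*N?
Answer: -65712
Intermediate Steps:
N = 222 (N = -18 + 6*40 = -18 + 240 = 222)
(-147 - 149)*N = (-147 - 149)*222 = -296*222 = -65712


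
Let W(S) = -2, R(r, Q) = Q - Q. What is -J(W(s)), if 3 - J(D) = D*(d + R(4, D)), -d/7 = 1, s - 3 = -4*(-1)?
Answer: 11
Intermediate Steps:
R(r, Q) = 0
s = 7 (s = 3 - 4*(-1) = 3 + 4 = 7)
d = -7 (d = -7*1 = -7)
J(D) = 3 + 7*D (J(D) = 3 - D*(-7 + 0) = 3 - D*(-7) = 3 - (-7)*D = 3 + 7*D)
-J(W(s)) = -(3 + 7*(-2)) = -(3 - 14) = -1*(-11) = 11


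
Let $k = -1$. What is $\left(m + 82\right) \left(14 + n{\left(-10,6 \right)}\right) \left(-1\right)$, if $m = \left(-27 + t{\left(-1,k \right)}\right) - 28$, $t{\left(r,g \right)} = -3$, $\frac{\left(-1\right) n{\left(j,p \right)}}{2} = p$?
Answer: $-48$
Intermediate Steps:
$n{\left(j,p \right)} = - 2 p$
$m = -58$ ($m = \left(-27 - 3\right) - 28 = -30 - 28 = -58$)
$\left(m + 82\right) \left(14 + n{\left(-10,6 \right)}\right) \left(-1\right) = \left(-58 + 82\right) \left(14 - 12\right) \left(-1\right) = 24 \left(14 - 12\right) \left(-1\right) = 24 \cdot 2 \left(-1\right) = 48 \left(-1\right) = -48$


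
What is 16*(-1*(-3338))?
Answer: 53408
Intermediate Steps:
16*(-1*(-3338)) = 16*3338 = 53408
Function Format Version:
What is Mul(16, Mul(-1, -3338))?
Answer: 53408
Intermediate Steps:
Mul(16, Mul(-1, -3338)) = Mul(16, 3338) = 53408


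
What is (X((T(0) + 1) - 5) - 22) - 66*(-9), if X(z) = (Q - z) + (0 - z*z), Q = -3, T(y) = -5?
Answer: 497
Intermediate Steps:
X(z) = -3 - z - z² (X(z) = (-3 - z) + (0 - z*z) = (-3 - z) + (0 - z²) = (-3 - z) - z² = -3 - z - z²)
(X((T(0) + 1) - 5) - 22) - 66*(-9) = ((-3 - ((-5 + 1) - 5) - ((-5 + 1) - 5)²) - 22) - 66*(-9) = ((-3 - (-4 - 5) - (-4 - 5)²) - 22) + 594 = ((-3 - 1*(-9) - 1*(-9)²) - 22) + 594 = ((-3 + 9 - 1*81) - 22) + 594 = ((-3 + 9 - 81) - 22) + 594 = (-75 - 22) + 594 = -97 + 594 = 497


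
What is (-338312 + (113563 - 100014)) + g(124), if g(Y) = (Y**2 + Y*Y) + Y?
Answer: -293887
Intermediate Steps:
g(Y) = Y + 2*Y**2 (g(Y) = (Y**2 + Y**2) + Y = 2*Y**2 + Y = Y + 2*Y**2)
(-338312 + (113563 - 100014)) + g(124) = (-338312 + (113563 - 100014)) + 124*(1 + 2*124) = (-338312 + 13549) + 124*(1 + 248) = -324763 + 124*249 = -324763 + 30876 = -293887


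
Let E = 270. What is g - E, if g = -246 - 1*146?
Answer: -662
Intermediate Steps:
g = -392 (g = -246 - 146 = -392)
g - E = -392 - 1*270 = -392 - 270 = -662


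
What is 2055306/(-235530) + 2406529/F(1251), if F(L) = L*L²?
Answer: -223519148766802/25618025644335 ≈ -8.7251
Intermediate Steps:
F(L) = L³
2055306/(-235530) + 2406529/F(1251) = 2055306/(-235530) + 2406529/(1251³) = 2055306*(-1/235530) + 2406529/1957816251 = -342551/39255 + 2406529*(1/1957816251) = -342551/39255 + 2406529/1957816251 = -223519148766802/25618025644335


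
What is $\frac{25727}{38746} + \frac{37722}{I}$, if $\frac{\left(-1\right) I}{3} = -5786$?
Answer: $\frac{318024313}{112092178} \approx 2.8372$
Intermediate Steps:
$I = 17358$ ($I = \left(-3\right) \left(-5786\right) = 17358$)
$\frac{25727}{38746} + \frac{37722}{I} = \frac{25727}{38746} + \frac{37722}{17358} = 25727 \cdot \frac{1}{38746} + 37722 \cdot \frac{1}{17358} = \frac{25727}{38746} + \frac{6287}{2893} = \frac{318024313}{112092178}$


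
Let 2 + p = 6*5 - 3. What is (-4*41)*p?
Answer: -4100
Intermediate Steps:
p = 25 (p = -2 + (6*5 - 3) = -2 + (30 - 3) = -2 + 27 = 25)
(-4*41)*p = -4*41*25 = -164*25 = -4100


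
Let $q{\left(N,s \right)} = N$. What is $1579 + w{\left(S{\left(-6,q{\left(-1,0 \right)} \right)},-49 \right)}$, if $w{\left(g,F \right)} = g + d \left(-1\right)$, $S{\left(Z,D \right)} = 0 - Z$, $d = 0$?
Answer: $1585$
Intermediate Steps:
$S{\left(Z,D \right)} = - Z$
$w{\left(g,F \right)} = g$ ($w{\left(g,F \right)} = g + 0 \left(-1\right) = g + 0 = g$)
$1579 + w{\left(S{\left(-6,q{\left(-1,0 \right)} \right)},-49 \right)} = 1579 - -6 = 1579 + 6 = 1585$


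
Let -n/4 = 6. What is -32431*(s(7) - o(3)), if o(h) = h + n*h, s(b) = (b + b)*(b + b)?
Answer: -8594215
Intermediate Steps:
n = -24 (n = -4*6 = -24)
s(b) = 4*b² (s(b) = (2*b)*(2*b) = 4*b²)
o(h) = -23*h (o(h) = h - 24*h = -23*h)
-32431*(s(7) - o(3)) = -32431*(4*7² - (-23)*3) = -32431*(4*49 - 1*(-69)) = -32431*(196 + 69) = -32431*265 = -8594215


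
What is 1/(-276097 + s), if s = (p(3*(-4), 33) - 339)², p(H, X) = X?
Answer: -1/182461 ≈ -5.4806e-6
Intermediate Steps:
s = 93636 (s = (33 - 339)² = (-306)² = 93636)
1/(-276097 + s) = 1/(-276097 + 93636) = 1/(-182461) = -1/182461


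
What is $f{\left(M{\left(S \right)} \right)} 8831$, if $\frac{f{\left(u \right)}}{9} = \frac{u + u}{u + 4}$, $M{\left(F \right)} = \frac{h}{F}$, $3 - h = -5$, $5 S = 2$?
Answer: $132465$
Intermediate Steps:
$S = \frac{2}{5}$ ($S = \frac{1}{5} \cdot 2 = \frac{2}{5} \approx 0.4$)
$h = 8$ ($h = 3 - -5 = 3 + 5 = 8$)
$M{\left(F \right)} = \frac{8}{F}$
$f{\left(u \right)} = \frac{18 u}{4 + u}$ ($f{\left(u \right)} = 9 \frac{u + u}{u + 4} = 9 \frac{2 u}{4 + u} = \frac{18 u}{4 + u}$)
$f{\left(M{\left(S \right)} \right)} 8831 = \frac{18 \frac{8}{\frac{2}{5}}}{4 + \frac{8}{\frac{2}{5}}} \cdot 8831 = \frac{18 \cdot 8 \cdot \frac{5}{2}}{4 + 8 \cdot \frac{5}{2}} \cdot 8831 = 18 \cdot 20 \frac{1}{4 + 20} \cdot 8831 = 18 \cdot 20 \cdot \frac{1}{24} \cdot 8831 = 15 \cdot 8831 = 132465$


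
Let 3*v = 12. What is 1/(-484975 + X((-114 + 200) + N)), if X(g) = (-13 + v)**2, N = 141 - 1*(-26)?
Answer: -1/484894 ≈ -2.0623e-6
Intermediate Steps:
v = 4 (v = (1/3)*12 = 4)
N = 167 (N = 141 + 26 = 167)
X(g) = 81 (X(g) = (-13 + 4)**2 = (-9)**2 = 81)
1/(-484975 + X((-114 + 200) + N)) = 1/(-484975 + 81) = 1/(-484894) = -1/484894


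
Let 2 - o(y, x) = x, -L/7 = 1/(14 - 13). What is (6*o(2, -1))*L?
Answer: -126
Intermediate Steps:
L = -7 (L = -7/(14 - 13) = -7/1 = -7*1 = -7)
o(y, x) = 2 - x
(6*o(2, -1))*L = (6*(2 - 1*(-1)))*(-7) = (6*(2 + 1))*(-7) = (6*3)*(-7) = 18*(-7) = -126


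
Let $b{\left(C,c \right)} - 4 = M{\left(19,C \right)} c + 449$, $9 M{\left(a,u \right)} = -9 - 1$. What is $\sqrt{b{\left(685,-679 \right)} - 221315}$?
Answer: $\frac{2 i \sqrt{495242}}{3} \approx 469.16 i$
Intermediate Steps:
$M{\left(a,u \right)} = - \frac{10}{9}$ ($M{\left(a,u \right)} = \frac{-9 - 1}{9} = \frac{1}{9} \left(-10\right) = - \frac{10}{9}$)
$b{\left(C,c \right)} = 453 - \frac{10 c}{9}$ ($b{\left(C,c \right)} = 4 - \left(-449 + \frac{10 c}{9}\right) = 453 - \frac{10 c}{9}$)
$\sqrt{b{\left(685,-679 \right)} - 221315} = \sqrt{\left(453 - - \frac{6790}{9}\right) - 221315} = \sqrt{\left(453 + \frac{6790}{9}\right) - 221315} = \sqrt{\frac{10867}{9} - 221315} = \sqrt{- \frac{1980968}{9}} = \frac{2 i \sqrt{495242}}{3}$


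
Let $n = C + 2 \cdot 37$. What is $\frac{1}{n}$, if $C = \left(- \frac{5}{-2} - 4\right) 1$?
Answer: $\frac{2}{145} \approx 0.013793$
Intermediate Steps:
$C = - \frac{3}{2}$ ($C = \left(\left(-5\right) \left(- \frac{1}{2}\right) - 4\right) 1 = \left(\frac{5}{2} - 4\right) 1 = \left(- \frac{3}{2}\right) 1 = - \frac{3}{2} \approx -1.5$)
$n = \frac{145}{2}$ ($n = - \frac{3}{2} + 2 \cdot 37 = - \frac{3}{2} + 74 = \frac{145}{2} \approx 72.5$)
$\frac{1}{n} = \frac{1}{\frac{145}{2}} = \frac{2}{145}$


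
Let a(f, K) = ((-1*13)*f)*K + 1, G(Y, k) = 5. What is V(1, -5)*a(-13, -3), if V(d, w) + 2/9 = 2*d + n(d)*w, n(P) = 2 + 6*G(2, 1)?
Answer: 720544/9 ≈ 80061.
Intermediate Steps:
n(P) = 32 (n(P) = 2 + 6*5 = 2 + 30 = 32)
a(f, K) = 1 - 13*K*f (a(f, K) = (-13*f)*K + 1 = -13*K*f + 1 = 1 - 13*K*f)
V(d, w) = -2/9 + 2*d + 32*w (V(d, w) = -2/9 + (2*d + 32*w) = -2/9 + 2*d + 32*w)
V(1, -5)*a(-13, -3) = (-2/9 + 2*1 + 32*(-5))*(1 - 13*(-3)*(-13)) = (-2/9 + 2 - 160)*(1 - 507) = -1424/9*(-506) = 720544/9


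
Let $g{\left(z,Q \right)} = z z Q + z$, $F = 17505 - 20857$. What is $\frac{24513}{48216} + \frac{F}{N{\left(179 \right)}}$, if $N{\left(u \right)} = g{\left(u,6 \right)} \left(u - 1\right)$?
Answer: $\frac{139908179403}{275246259400} \approx 0.5083$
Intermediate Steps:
$F = -3352$
$g{\left(z,Q \right)} = z + Q z^{2}$ ($g{\left(z,Q \right)} = z^{2} Q + z = Q z^{2} + z = z + Q z^{2}$)
$N{\left(u \right)} = u \left(1 + 6 u\right) \left(-1 + u\right)$ ($N{\left(u \right)} = u \left(1 + 6 u\right) \left(u - 1\right) = u \left(1 + 6 u\right) \left(-1 + u\right)$)
$\frac{24513}{48216} + \frac{F}{N{\left(179 \right)}} = \frac{24513}{48216} - \frac{3352}{179 \left(1 + 6 \cdot 179\right) \left(-1 + 179\right)} = 24513 \cdot \frac{1}{48216} - \frac{3352}{179 \left(1 + 1074\right) 178} = \frac{8171}{16072} - \frac{3352}{179 \cdot 1075 \cdot 178} = \frac{8171}{16072} - \frac{3352}{34251650} = \frac{8171}{16072} - \frac{1676}{17125825} = \frac{139908179403}{275246259400}$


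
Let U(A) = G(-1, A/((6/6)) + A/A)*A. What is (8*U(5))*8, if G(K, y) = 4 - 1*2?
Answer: 640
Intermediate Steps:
G(K, y) = 2 (G(K, y) = 4 - 2 = 2)
U(A) = 2*A
(8*U(5))*8 = (8*(2*5))*8 = (8*10)*8 = 80*8 = 640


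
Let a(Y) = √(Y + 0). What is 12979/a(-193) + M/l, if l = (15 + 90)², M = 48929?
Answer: 48929/11025 - 12979*I*√193/193 ≈ 4.438 - 934.25*I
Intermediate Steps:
a(Y) = √Y
l = 11025 (l = 105² = 11025)
12979/a(-193) + M/l = 12979/(√(-193)) + 48929/11025 = 12979/((I*√193)) + 48929*(1/11025) = 12979*(-I*√193/193) + 48929/11025 = -12979*I*√193/193 + 48929/11025 = 48929/11025 - 12979*I*√193/193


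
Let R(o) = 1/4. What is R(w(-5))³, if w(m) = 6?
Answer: 1/64 ≈ 0.015625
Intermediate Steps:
R(o) = ¼
R(w(-5))³ = (¼)³ = 1/64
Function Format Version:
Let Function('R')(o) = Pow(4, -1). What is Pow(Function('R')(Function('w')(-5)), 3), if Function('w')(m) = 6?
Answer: Rational(1, 64) ≈ 0.015625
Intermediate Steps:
Function('R')(o) = Rational(1, 4)
Pow(Function('R')(Function('w')(-5)), 3) = Pow(Rational(1, 4), 3) = Rational(1, 64)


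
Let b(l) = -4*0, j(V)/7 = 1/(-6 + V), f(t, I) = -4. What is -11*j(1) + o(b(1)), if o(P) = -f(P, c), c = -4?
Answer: 97/5 ≈ 19.400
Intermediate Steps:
j(V) = 7/(-6 + V)
b(l) = 0
o(P) = 4 (o(P) = -1*(-4) = 4)
-11*j(1) + o(b(1)) = -77/(-6 + 1) + 4 = -77/(-5) + 4 = -77*(-1)/5 + 4 = -11*(-7/5) + 4 = 77/5 + 4 = 97/5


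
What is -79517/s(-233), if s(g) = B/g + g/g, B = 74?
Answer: -18527461/159 ≈ -1.1652e+5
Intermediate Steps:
s(g) = 1 + 74/g (s(g) = 74/g + g/g = 74/g + 1 = 1 + 74/g)
-79517/s(-233) = -79517*(-233/(74 - 233)) = -79517/((-1/233*(-159))) = -79517/159/233 = -79517*233/159 = -18527461/159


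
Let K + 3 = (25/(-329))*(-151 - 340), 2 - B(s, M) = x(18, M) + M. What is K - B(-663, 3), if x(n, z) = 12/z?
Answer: 12933/329 ≈ 39.310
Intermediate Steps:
B(s, M) = 2 - M - 12/M (B(s, M) = 2 - (12/M + M) = 2 - (M + 12/M) = 2 + (-M - 12/M) = 2 - M - 12/M)
K = 11288/329 (K = -3 + (25/(-329))*(-151 - 340) = -3 + (25*(-1/329))*(-491) = -3 - 25/329*(-491) = -3 + 12275/329 = 11288/329 ≈ 34.310)
K - B(-663, 3) = 11288/329 - (2 - 1*3 - 12/3) = 11288/329 - (2 - 3 - 12*⅓) = 11288/329 - (2 - 3 - 4) = 11288/329 - 1*(-5) = 11288/329 + 5 = 12933/329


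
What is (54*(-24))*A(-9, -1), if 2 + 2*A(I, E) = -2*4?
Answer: 6480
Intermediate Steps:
A(I, E) = -5 (A(I, E) = -1 + (-2*4)/2 = -1 + (1/2)*(-8) = -1 - 4 = -5)
(54*(-24))*A(-9, -1) = (54*(-24))*(-5) = -1296*(-5) = 6480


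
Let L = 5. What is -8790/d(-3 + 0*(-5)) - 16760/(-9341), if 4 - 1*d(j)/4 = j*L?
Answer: -40416815/354958 ≈ -113.86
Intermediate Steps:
d(j) = 16 - 20*j (d(j) = 16 - 4*j*5 = 16 - 20*j)
-8790/d(-3 + 0*(-5)) - 16760/(-9341) = -8790/(16 - 20*(-3 + 0*(-5))) - 16760/(-9341) = -8790/(16 - 20*(-3 + 0)) - 16760*(-1/9341) = -8790/(16 - 20*(-3)) + 16760/9341 = -8790/(16 + 60) + 16760/9341 = -8790/76 + 16760/9341 = -8790*1/76 + 16760/9341 = -4395/38 + 16760/9341 = -40416815/354958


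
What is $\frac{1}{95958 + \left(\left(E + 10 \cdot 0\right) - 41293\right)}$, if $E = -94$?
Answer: $\frac{1}{54571} \approx 1.8325 \cdot 10^{-5}$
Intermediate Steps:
$\frac{1}{95958 + \left(\left(E + 10 \cdot 0\right) - 41293\right)} = \frac{1}{95958 + \left(\left(-94 + 10 \cdot 0\right) - 41293\right)} = \frac{1}{95958 + \left(\left(-94 + 0\right) - 41293\right)} = \frac{1}{95958 - 41387} = \frac{1}{54571}$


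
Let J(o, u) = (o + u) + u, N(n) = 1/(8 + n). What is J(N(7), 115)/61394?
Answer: 3451/920910 ≈ 0.0037474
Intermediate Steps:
J(o, u) = o + 2*u
J(N(7), 115)/61394 = (1/(8 + 7) + 2*115)/61394 = (1/15 + 230)*(1/61394) = (3451/15)*(1/61394) = 3451/920910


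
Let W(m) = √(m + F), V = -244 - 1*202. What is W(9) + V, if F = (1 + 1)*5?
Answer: -446 + √19 ≈ -441.64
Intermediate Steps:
V = -446 (V = -244 - 202 = -446)
F = 10 (F = 2*5 = 10)
W(m) = √(10 + m) (W(m) = √(m + 10) = √(10 + m))
W(9) + V = √(10 + 9) - 446 = √19 - 446 = -446 + √19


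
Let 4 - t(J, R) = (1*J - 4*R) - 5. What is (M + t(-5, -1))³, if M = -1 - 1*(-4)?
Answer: 2197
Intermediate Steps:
t(J, R) = 9 - J + 4*R (t(J, R) = 4 - ((1*J - 4*R) - 5) = 4 - ((J - 4*R) - 5) = 4 - (-5 + J - 4*R) = 4 + (5 - J + 4*R) = 9 - J + 4*R)
M = 3 (M = -1 + 4 = 3)
(M + t(-5, -1))³ = (3 + (9 - 1*(-5) + 4*(-1)))³ = (3 + (9 + 5 - 4))³ = (3 + 10)³ = 13³ = 2197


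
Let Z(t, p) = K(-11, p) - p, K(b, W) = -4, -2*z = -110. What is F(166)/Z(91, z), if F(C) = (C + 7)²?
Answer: -29929/59 ≈ -507.27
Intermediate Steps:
z = 55 (z = -½*(-110) = 55)
Z(t, p) = -4 - p
F(C) = (7 + C)²
F(166)/Z(91, z) = (7 + 166)²/(-4 - 1*55) = 173²/(-4 - 55) = 29929/(-59) = 29929*(-1/59) = -29929/59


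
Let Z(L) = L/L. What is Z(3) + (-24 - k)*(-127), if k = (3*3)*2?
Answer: 5335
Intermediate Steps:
k = 18 (k = 9*2 = 18)
Z(L) = 1
Z(3) + (-24 - k)*(-127) = 1 + (-24 - 1*18)*(-127) = 1 + (-24 - 18)*(-127) = 1 - 42*(-127) = 1 + 5334 = 5335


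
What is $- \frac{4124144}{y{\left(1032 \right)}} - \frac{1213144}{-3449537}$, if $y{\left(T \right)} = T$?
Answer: $- \frac{1778141919590}{444990273} \approx -3995.9$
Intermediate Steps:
$- \frac{4124144}{y{\left(1032 \right)}} - \frac{1213144}{-3449537} = - \frac{4124144}{1032} - \frac{1213144}{-3449537} = \left(-4124144\right) \frac{1}{1032} - - \frac{1213144}{3449537} = - \frac{515518}{129} + \frac{1213144}{3449537} = - \frac{1778141919590}{444990273}$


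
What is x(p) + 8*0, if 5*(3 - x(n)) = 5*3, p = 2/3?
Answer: 0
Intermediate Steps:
p = ⅔ (p = 2*(⅓) = ⅔ ≈ 0.66667)
x(n) = 0 (x(n) = 3 - 3 = 0)
x(p) + 8*0 = 0 + 8*0 = 0 + 0 = 0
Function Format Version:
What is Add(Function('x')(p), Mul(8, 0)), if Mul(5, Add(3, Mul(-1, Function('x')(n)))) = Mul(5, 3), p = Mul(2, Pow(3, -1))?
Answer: 0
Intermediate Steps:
p = Rational(2, 3) (p = Mul(2, Rational(1, 3)) = Rational(2, 3) ≈ 0.66667)
Function('x')(n) = 0 (Function('x')(n) = Add(3, Mul(Rational(-1, 5), Mul(5, 3))) = Add(3, Mul(Rational(-1, 5), 15)) = Add(3, -3) = 0)
Add(Function('x')(p), Mul(8, 0)) = Add(0, Mul(8, 0)) = Add(0, 0) = 0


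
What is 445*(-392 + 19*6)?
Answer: -123710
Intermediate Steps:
445*(-392 + 19*6) = 445*(-392 + 114) = 445*(-278) = -123710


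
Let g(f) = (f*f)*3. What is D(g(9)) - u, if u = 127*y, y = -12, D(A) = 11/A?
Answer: 370343/243 ≈ 1524.0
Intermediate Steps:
g(f) = 3*f² (g(f) = f²*3 = 3*f²)
u = -1524 (u = 127*(-12) = -1524)
D(g(9)) - u = 11/((3*9²)) - 1*(-1524) = 11/((3*81)) + 1524 = 11/243 + 1524 = 370343/243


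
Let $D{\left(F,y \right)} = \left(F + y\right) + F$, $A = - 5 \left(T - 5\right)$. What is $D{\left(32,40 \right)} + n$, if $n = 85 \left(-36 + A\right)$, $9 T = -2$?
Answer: $- \frac{6629}{9} \approx -736.56$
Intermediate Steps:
$T = - \frac{2}{9}$ ($T = \frac{1}{9} \left(-2\right) = - \frac{2}{9} \approx -0.22222$)
$A = \frac{235}{9}$ ($A = - 5 \left(- \frac{2}{9} - 5\right) = \left(-5\right) \left(- \frac{47}{9}\right) = \frac{235}{9} \approx 26.111$)
$D{\left(F,y \right)} = y + 2 F$
$n = - \frac{7565}{9}$ ($n = 85 \left(-36 + \frac{235}{9}\right) = 85 \left(- \frac{89}{9}\right) = - \frac{7565}{9} \approx -840.56$)
$D{\left(32,40 \right)} + n = \left(40 + 2 \cdot 32\right) - \frac{7565}{9} = \left(40 + 64\right) - \frac{7565}{9} = 104 - \frac{7565}{9} = - \frac{6629}{9}$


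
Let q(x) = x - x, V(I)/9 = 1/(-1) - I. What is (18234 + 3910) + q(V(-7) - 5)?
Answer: 22144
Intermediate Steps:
V(I) = -9 - 9*I (V(I) = 9*(1/(-1) - I) = 9*(-1 - I) = -9 - 9*I)
q(x) = 0
(18234 + 3910) + q(V(-7) - 5) = (18234 + 3910) + 0 = 22144 + 0 = 22144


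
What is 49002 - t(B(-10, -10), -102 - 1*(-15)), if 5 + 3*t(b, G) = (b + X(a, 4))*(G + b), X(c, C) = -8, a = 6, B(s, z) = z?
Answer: 145265/3 ≈ 48422.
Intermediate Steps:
t(b, G) = -5/3 + (-8 + b)*(G + b)/3 (t(b, G) = -5/3 + ((b - 8)*(G + b))/3 = -5/3 + ((-8 + b)*(G + b))/3 = -5/3 + (-8 + b)*(G + b)/3)
49002 - t(B(-10, -10), -102 - 1*(-15)) = 49002 - (-5/3 - 8*(-102 - 1*(-15))/3 - 8/3*(-10) + (⅓)*(-10)² + (⅓)*(-102 - 1*(-15))*(-10)) = 49002 - (-5/3 - 8*(-102 + 15)/3 + 80/3 + (⅓)*100 + (⅓)*(-102 + 15)*(-10)) = 49002 - (-5/3 - 8/3*(-87) + 80/3 + 100/3 + (⅓)*(-87)*(-10)) = 49002 - (-5/3 + 232 + 80/3 + 100/3 + 290) = 49002 - 1*1741/3 = 49002 - 1741/3 = 145265/3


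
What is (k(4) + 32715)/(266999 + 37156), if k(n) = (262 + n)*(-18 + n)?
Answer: 28991/304155 ≈ 0.095317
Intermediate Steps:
k(n) = (-18 + n)*(262 + n)
(k(4) + 32715)/(266999 + 37156) = ((-4716 + 4**2 + 244*4) + 32715)/(266999 + 37156) = ((-4716 + 16 + 976) + 32715)/304155 = (-3724 + 32715)*(1/304155) = 28991*(1/304155) = 28991/304155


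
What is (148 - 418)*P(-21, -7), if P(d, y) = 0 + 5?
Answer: -1350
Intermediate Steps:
P(d, y) = 5
(148 - 418)*P(-21, -7) = (148 - 418)*5 = -270*5 = -1350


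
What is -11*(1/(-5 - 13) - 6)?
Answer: 1199/18 ≈ 66.611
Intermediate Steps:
-11*(1/(-5 - 13) - 6) = -11*(1/(-18) - 6) = -11*(-1/18 - 6) = -11*(-109/18) = 1199/18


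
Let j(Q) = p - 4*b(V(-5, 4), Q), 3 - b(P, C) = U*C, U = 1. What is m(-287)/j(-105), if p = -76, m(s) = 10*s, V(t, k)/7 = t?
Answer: 1435/254 ≈ 5.6496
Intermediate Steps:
V(t, k) = 7*t
b(P, C) = 3 - C
j(Q) = -88 + 4*Q (j(Q) = -76 - 4*(3 - Q) = -76 + (-12 + 4*Q) = -88 + 4*Q)
m(-287)/j(-105) = (10*(-287))/(-88 + 4*(-105)) = -2870/(-88 - 420) = -2870/(-508) = -2870*(-1/508) = 1435/254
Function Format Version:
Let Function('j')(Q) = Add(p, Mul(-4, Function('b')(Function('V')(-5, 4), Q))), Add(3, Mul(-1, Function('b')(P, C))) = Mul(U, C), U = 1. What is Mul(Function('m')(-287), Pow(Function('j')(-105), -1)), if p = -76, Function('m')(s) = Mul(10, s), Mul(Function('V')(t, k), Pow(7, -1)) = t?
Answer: Rational(1435, 254) ≈ 5.6496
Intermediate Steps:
Function('V')(t, k) = Mul(7, t)
Function('b')(P, C) = Add(3, Mul(-1, C)) (Function('b')(P, C) = Add(3, Mul(-1, Mul(1, C))) = Add(3, Mul(-1, C)))
Function('j')(Q) = Add(-88, Mul(4, Q)) (Function('j')(Q) = Add(-76, Mul(-4, Add(3, Mul(-1, Q)))) = Add(-76, Add(-12, Mul(4, Q))) = Add(-88, Mul(4, Q)))
Mul(Function('m')(-287), Pow(Function('j')(-105), -1)) = Mul(Mul(10, -287), Pow(Add(-88, Mul(4, -105)), -1)) = Mul(-2870, Pow(Add(-88, -420), -1)) = Mul(-2870, Pow(-508, -1)) = Mul(-2870, Rational(-1, 508)) = Rational(1435, 254)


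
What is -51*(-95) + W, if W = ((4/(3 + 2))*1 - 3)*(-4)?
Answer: 24269/5 ≈ 4853.8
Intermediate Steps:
W = 44/5 (W = ((4/5)*1 - 3)*(-4) = (4/5 - 3)*(-4) = -11/5*(-4) = 44/5 ≈ 8.8000)
-51*(-95) + W = -51*(-95) + 44/5 = 4845 + 44/5 = 24269/5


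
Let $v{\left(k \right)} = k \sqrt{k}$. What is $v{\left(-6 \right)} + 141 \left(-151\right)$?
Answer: $-21291 - 6 i \sqrt{6} \approx -21291.0 - 14.697 i$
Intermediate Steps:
$v{\left(k \right)} = k^{\frac{3}{2}}$
$v{\left(-6 \right)} + 141 \left(-151\right) = \left(-6\right)^{\frac{3}{2}} + 141 \left(-151\right) = - 6 i \sqrt{6} - 21291 = -21291 - 6 i \sqrt{6}$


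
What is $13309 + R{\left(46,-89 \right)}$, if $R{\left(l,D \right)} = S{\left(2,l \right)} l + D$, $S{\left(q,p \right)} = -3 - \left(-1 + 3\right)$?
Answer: $12990$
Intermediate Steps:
$S{\left(q,p \right)} = -5$ ($S{\left(q,p \right)} = -3 - 2 = -5$)
$R{\left(l,D \right)} = D - 5 l$ ($R{\left(l,D \right)} = - 5 l + D = D - 5 l$)
$13309 + R{\left(46,-89 \right)} = 13309 - 319 = 12990$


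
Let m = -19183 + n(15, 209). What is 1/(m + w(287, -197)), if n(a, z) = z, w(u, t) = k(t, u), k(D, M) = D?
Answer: -1/19171 ≈ -5.2162e-5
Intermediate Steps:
w(u, t) = t
m = -18974 (m = -19183 + 209 = -18974)
1/(m + w(287, -197)) = 1/(-18974 - 197) = 1/(-19171) = -1/19171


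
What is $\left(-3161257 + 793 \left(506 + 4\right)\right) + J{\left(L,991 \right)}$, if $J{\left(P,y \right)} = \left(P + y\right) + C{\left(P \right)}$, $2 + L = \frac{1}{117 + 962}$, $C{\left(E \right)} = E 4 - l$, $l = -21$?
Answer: $- \frac{2973535170}{1079} \approx -2.7558 \cdot 10^{6}$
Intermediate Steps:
$C{\left(E \right)} = 21 + 4 E$ ($C{\left(E \right)} = E 4 - -21 = 4 E + 21 = 21 + 4 E$)
$L = - \frac{2157}{1079}$ ($L = -2 + \frac{1}{117 + 962} = -2 + \frac{1}{1079} = - \frac{2157}{1079} \approx -1.9991$)
$J{\left(P,y \right)} = 21 + y + 5 P$ ($J{\left(P,y \right)} = \left(P + y\right) + \left(21 + 4 P\right) = 21 + y + 5 P$)
$\left(-3161257 + 793 \left(506 + 4\right)\right) + J{\left(L,991 \right)} = \left(-3161257 + 793 \left(506 + 4\right)\right) + \left(21 + 991 + 5 \left(- \frac{2157}{1079}\right)\right) = \left(-3161257 + 793 \cdot 510\right) + \left(21 + 991 - \frac{10785}{1079}\right) = \left(-3161257 + 404430\right) + \frac{1081163}{1079} = -2756827 + \frac{1081163}{1079} = - \frac{2973535170}{1079}$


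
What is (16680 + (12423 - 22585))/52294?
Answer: 3259/26147 ≈ 0.12464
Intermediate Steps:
(16680 + (12423 - 22585))/52294 = (16680 - 10162)*(1/52294) = 6518*(1/52294) = 3259/26147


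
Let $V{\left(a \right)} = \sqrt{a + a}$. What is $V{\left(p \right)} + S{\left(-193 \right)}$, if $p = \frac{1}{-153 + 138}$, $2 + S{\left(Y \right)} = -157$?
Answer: $-159 + \frac{i \sqrt{30}}{15} \approx -159.0 + 0.36515 i$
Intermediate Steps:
$S{\left(Y \right)} = -159$ ($S{\left(Y \right)} = -2 - 157 = -159$)
$p = - \frac{1}{15}$ ($p = \frac{1}{-15} = - \frac{1}{15} \approx -0.066667$)
$V{\left(a \right)} = \sqrt{2} \sqrt{a}$ ($V{\left(a \right)} = \sqrt{2 a} = \sqrt{2} \sqrt{a}$)
$V{\left(p \right)} + S{\left(-193 \right)} = \sqrt{2} \sqrt{- \frac{1}{15}} - 159 = \sqrt{2} \frac{i \sqrt{15}}{15} - 159 = \frac{i \sqrt{30}}{15} - 159 = -159 + \frac{i \sqrt{30}}{15}$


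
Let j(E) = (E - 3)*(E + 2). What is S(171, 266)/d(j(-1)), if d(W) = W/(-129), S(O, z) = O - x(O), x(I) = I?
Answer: 0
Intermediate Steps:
S(O, z) = 0 (S(O, z) = O - O = 0)
j(E) = (-3 + E)*(2 + E)
d(W) = -W/129 (d(W) = W*(-1/129) = -W/129)
S(171, 266)/d(j(-1)) = 0/((-(-6 + (-1)**2 - 1*(-1))/129)) = 0/((-(-6 + 1 + 1)/129)) = 0/((-1/129*(-4))) = 0/(4/129) = 0*(129/4) = 0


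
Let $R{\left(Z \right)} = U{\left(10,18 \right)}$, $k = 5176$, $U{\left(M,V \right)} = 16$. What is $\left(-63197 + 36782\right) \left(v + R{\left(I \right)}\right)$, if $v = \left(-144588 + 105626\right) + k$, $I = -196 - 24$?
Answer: $892034550$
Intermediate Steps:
$I = -220$
$v = -33786$ ($v = \left(-144588 + 105626\right) + 5176 = -38962 + 5176 = -33786$)
$R{\left(Z \right)} = 16$
$\left(-63197 + 36782\right) \left(v + R{\left(I \right)}\right) = \left(-63197 + 36782\right) \left(-33786 + 16\right) = \left(-26415\right) \left(-33770\right) = 892034550$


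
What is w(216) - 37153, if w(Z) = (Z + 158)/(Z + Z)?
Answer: -8024861/216 ≈ -37152.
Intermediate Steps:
w(Z) = (158 + Z)/(2*Z) (w(Z) = (158 + Z)/((2*Z)) = (158 + Z)*(1/(2*Z)) = (158 + Z)/(2*Z))
w(216) - 37153 = (½)*(158 + 216)/216 - 37153 = (½)*(1/216)*374 - 37153 = 187/216 - 37153 = -8024861/216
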